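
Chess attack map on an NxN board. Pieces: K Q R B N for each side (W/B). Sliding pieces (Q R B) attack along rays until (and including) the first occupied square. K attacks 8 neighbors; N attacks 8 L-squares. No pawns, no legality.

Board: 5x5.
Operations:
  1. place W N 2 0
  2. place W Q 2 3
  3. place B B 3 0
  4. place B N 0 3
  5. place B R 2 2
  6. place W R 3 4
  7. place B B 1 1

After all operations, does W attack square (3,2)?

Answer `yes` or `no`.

Answer: yes

Derivation:
Op 1: place WN@(2,0)
Op 2: place WQ@(2,3)
Op 3: place BB@(3,0)
Op 4: place BN@(0,3)
Op 5: place BR@(2,2)
Op 6: place WR@(3,4)
Op 7: place BB@(1,1)
Per-piece attacks for W:
  WN@(2,0): attacks (3,2) (4,1) (1,2) (0,1)
  WQ@(2,3): attacks (2,4) (2,2) (3,3) (4,3) (1,3) (0,3) (3,4) (3,2) (4,1) (1,4) (1,2) (0,1) [ray(0,-1) blocked at (2,2); ray(-1,0) blocked at (0,3); ray(1,1) blocked at (3,4)]
  WR@(3,4): attacks (3,3) (3,2) (3,1) (3,0) (4,4) (2,4) (1,4) (0,4) [ray(0,-1) blocked at (3,0)]
W attacks (3,2): yes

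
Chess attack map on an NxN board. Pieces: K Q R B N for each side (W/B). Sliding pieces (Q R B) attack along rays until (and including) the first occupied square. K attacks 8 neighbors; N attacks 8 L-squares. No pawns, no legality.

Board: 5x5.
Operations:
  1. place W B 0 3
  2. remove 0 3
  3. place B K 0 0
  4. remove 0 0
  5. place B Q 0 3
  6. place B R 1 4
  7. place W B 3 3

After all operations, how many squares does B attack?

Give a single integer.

Op 1: place WB@(0,3)
Op 2: remove (0,3)
Op 3: place BK@(0,0)
Op 4: remove (0,0)
Op 5: place BQ@(0,3)
Op 6: place BR@(1,4)
Op 7: place WB@(3,3)
Per-piece attacks for B:
  BQ@(0,3): attacks (0,4) (0,2) (0,1) (0,0) (1,3) (2,3) (3,3) (1,4) (1,2) (2,1) (3,0) [ray(1,0) blocked at (3,3); ray(1,1) blocked at (1,4)]
  BR@(1,4): attacks (1,3) (1,2) (1,1) (1,0) (2,4) (3,4) (4,4) (0,4)
Union (16 distinct): (0,0) (0,1) (0,2) (0,4) (1,0) (1,1) (1,2) (1,3) (1,4) (2,1) (2,3) (2,4) (3,0) (3,3) (3,4) (4,4)

Answer: 16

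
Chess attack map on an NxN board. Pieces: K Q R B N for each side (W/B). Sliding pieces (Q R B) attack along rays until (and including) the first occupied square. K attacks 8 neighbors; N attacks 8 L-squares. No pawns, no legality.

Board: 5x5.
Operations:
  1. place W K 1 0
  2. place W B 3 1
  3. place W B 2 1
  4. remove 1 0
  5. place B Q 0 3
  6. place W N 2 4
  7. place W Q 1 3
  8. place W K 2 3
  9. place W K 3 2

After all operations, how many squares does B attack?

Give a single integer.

Op 1: place WK@(1,0)
Op 2: place WB@(3,1)
Op 3: place WB@(2,1)
Op 4: remove (1,0)
Op 5: place BQ@(0,3)
Op 6: place WN@(2,4)
Op 7: place WQ@(1,3)
Op 8: place WK@(2,3)
Op 9: place WK@(3,2)
Per-piece attacks for B:
  BQ@(0,3): attacks (0,4) (0,2) (0,1) (0,0) (1,3) (1,4) (1,2) (2,1) [ray(1,0) blocked at (1,3); ray(1,-1) blocked at (2,1)]
Union (8 distinct): (0,0) (0,1) (0,2) (0,4) (1,2) (1,3) (1,4) (2,1)

Answer: 8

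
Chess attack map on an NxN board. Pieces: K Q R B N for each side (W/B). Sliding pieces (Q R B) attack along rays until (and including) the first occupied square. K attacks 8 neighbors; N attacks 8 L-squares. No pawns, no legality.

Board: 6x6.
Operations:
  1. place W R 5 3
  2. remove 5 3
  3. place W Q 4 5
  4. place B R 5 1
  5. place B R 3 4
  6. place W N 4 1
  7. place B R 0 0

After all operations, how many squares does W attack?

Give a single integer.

Answer: 15

Derivation:
Op 1: place WR@(5,3)
Op 2: remove (5,3)
Op 3: place WQ@(4,5)
Op 4: place BR@(5,1)
Op 5: place BR@(3,4)
Op 6: place WN@(4,1)
Op 7: place BR@(0,0)
Per-piece attacks for W:
  WN@(4,1): attacks (5,3) (3,3) (2,2) (2,0)
  WQ@(4,5): attacks (4,4) (4,3) (4,2) (4,1) (5,5) (3,5) (2,5) (1,5) (0,5) (5,4) (3,4) [ray(0,-1) blocked at (4,1); ray(-1,-1) blocked at (3,4)]
Union (15 distinct): (0,5) (1,5) (2,0) (2,2) (2,5) (3,3) (3,4) (3,5) (4,1) (4,2) (4,3) (4,4) (5,3) (5,4) (5,5)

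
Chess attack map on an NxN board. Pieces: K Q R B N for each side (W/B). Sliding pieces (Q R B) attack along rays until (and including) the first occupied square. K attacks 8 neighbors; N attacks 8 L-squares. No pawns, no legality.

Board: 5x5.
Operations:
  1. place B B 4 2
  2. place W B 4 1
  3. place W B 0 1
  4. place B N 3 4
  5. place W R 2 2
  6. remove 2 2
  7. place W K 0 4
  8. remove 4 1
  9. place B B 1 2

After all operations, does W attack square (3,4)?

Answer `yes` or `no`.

Op 1: place BB@(4,2)
Op 2: place WB@(4,1)
Op 3: place WB@(0,1)
Op 4: place BN@(3,4)
Op 5: place WR@(2,2)
Op 6: remove (2,2)
Op 7: place WK@(0,4)
Op 8: remove (4,1)
Op 9: place BB@(1,2)
Per-piece attacks for W:
  WB@(0,1): attacks (1,2) (1,0) [ray(1,1) blocked at (1,2)]
  WK@(0,4): attacks (0,3) (1,4) (1,3)
W attacks (3,4): no

Answer: no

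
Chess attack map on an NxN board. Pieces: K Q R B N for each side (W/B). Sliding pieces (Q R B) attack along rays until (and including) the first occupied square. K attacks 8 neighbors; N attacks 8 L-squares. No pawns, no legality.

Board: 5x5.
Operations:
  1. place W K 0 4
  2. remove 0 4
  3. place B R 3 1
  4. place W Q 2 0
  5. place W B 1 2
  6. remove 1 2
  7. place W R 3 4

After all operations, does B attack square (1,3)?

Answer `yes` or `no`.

Op 1: place WK@(0,4)
Op 2: remove (0,4)
Op 3: place BR@(3,1)
Op 4: place WQ@(2,0)
Op 5: place WB@(1,2)
Op 6: remove (1,2)
Op 7: place WR@(3,4)
Per-piece attacks for B:
  BR@(3,1): attacks (3,2) (3,3) (3,4) (3,0) (4,1) (2,1) (1,1) (0,1) [ray(0,1) blocked at (3,4)]
B attacks (1,3): no

Answer: no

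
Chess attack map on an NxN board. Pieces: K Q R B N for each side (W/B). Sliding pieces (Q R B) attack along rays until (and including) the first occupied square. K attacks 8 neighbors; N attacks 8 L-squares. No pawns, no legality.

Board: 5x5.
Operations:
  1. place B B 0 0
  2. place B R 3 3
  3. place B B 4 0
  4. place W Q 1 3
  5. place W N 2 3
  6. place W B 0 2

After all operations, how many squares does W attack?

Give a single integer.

Answer: 16

Derivation:
Op 1: place BB@(0,0)
Op 2: place BR@(3,3)
Op 3: place BB@(4,0)
Op 4: place WQ@(1,3)
Op 5: place WN@(2,3)
Op 6: place WB@(0,2)
Per-piece attacks for W:
  WB@(0,2): attacks (1,3) (1,1) (2,0) [ray(1,1) blocked at (1,3)]
  WQ@(1,3): attacks (1,4) (1,2) (1,1) (1,0) (2,3) (0,3) (2,4) (2,2) (3,1) (4,0) (0,4) (0,2) [ray(1,0) blocked at (2,3); ray(1,-1) blocked at (4,0); ray(-1,-1) blocked at (0,2)]
  WN@(2,3): attacks (4,4) (0,4) (3,1) (4,2) (1,1) (0,2)
Union (16 distinct): (0,2) (0,3) (0,4) (1,0) (1,1) (1,2) (1,3) (1,4) (2,0) (2,2) (2,3) (2,4) (3,1) (4,0) (4,2) (4,4)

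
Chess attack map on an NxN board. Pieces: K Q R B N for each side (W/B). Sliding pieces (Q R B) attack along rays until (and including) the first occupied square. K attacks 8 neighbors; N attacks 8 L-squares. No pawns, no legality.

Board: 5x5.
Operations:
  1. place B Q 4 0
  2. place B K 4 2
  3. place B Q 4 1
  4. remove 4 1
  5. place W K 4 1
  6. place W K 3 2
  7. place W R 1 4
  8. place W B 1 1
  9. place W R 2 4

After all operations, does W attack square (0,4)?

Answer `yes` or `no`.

Op 1: place BQ@(4,0)
Op 2: place BK@(4,2)
Op 3: place BQ@(4,1)
Op 4: remove (4,1)
Op 5: place WK@(4,1)
Op 6: place WK@(3,2)
Op 7: place WR@(1,4)
Op 8: place WB@(1,1)
Op 9: place WR@(2,4)
Per-piece attacks for W:
  WB@(1,1): attacks (2,2) (3,3) (4,4) (2,0) (0,2) (0,0)
  WR@(1,4): attacks (1,3) (1,2) (1,1) (2,4) (0,4) [ray(0,-1) blocked at (1,1); ray(1,0) blocked at (2,4)]
  WR@(2,4): attacks (2,3) (2,2) (2,1) (2,0) (3,4) (4,4) (1,4) [ray(-1,0) blocked at (1,4)]
  WK@(3,2): attacks (3,3) (3,1) (4,2) (2,2) (4,3) (4,1) (2,3) (2,1)
  WK@(4,1): attacks (4,2) (4,0) (3,1) (3,2) (3,0)
W attacks (0,4): yes

Answer: yes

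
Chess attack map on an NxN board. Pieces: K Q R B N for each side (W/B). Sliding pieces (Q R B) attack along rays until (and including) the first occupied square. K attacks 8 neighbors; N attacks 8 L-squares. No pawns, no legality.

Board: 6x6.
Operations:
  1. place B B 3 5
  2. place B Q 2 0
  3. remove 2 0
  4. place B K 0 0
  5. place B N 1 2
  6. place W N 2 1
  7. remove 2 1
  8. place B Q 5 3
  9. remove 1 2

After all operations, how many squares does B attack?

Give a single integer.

Answer: 21

Derivation:
Op 1: place BB@(3,5)
Op 2: place BQ@(2,0)
Op 3: remove (2,0)
Op 4: place BK@(0,0)
Op 5: place BN@(1,2)
Op 6: place WN@(2,1)
Op 7: remove (2,1)
Op 8: place BQ@(5,3)
Op 9: remove (1,2)
Per-piece attacks for B:
  BK@(0,0): attacks (0,1) (1,0) (1,1)
  BB@(3,5): attacks (4,4) (5,3) (2,4) (1,3) (0,2) [ray(1,-1) blocked at (5,3)]
  BQ@(5,3): attacks (5,4) (5,5) (5,2) (5,1) (5,0) (4,3) (3,3) (2,3) (1,3) (0,3) (4,4) (3,5) (4,2) (3,1) (2,0) [ray(-1,1) blocked at (3,5)]
Union (21 distinct): (0,1) (0,2) (0,3) (1,0) (1,1) (1,3) (2,0) (2,3) (2,4) (3,1) (3,3) (3,5) (4,2) (4,3) (4,4) (5,0) (5,1) (5,2) (5,3) (5,4) (5,5)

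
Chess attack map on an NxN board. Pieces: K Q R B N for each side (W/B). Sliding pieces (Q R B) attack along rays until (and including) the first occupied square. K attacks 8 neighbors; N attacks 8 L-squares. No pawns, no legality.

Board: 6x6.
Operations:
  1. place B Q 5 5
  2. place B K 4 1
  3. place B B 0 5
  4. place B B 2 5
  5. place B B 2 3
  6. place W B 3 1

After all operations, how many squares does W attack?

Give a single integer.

Answer: 7

Derivation:
Op 1: place BQ@(5,5)
Op 2: place BK@(4,1)
Op 3: place BB@(0,5)
Op 4: place BB@(2,5)
Op 5: place BB@(2,3)
Op 6: place WB@(3,1)
Per-piece attacks for W:
  WB@(3,1): attacks (4,2) (5,3) (4,0) (2,2) (1,3) (0,4) (2,0)
Union (7 distinct): (0,4) (1,3) (2,0) (2,2) (4,0) (4,2) (5,3)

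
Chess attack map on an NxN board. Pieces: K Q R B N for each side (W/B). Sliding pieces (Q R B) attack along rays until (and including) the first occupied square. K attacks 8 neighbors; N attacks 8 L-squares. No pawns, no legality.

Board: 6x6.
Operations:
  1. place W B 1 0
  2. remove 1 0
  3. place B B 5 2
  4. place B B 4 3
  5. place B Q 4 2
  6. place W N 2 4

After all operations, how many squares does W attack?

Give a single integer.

Op 1: place WB@(1,0)
Op 2: remove (1,0)
Op 3: place BB@(5,2)
Op 4: place BB@(4,3)
Op 5: place BQ@(4,2)
Op 6: place WN@(2,4)
Per-piece attacks for W:
  WN@(2,4): attacks (4,5) (0,5) (3,2) (4,3) (1,2) (0,3)
Union (6 distinct): (0,3) (0,5) (1,2) (3,2) (4,3) (4,5)

Answer: 6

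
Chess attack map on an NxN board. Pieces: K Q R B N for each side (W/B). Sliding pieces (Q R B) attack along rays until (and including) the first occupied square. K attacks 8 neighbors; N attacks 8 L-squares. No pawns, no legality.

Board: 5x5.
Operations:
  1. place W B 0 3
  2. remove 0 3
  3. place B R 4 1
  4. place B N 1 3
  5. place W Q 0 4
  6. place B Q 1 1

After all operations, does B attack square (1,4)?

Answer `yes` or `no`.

Answer: no

Derivation:
Op 1: place WB@(0,3)
Op 2: remove (0,3)
Op 3: place BR@(4,1)
Op 4: place BN@(1,3)
Op 5: place WQ@(0,4)
Op 6: place BQ@(1,1)
Per-piece attacks for B:
  BQ@(1,1): attacks (1,2) (1,3) (1,0) (2,1) (3,1) (4,1) (0,1) (2,2) (3,3) (4,4) (2,0) (0,2) (0,0) [ray(0,1) blocked at (1,3); ray(1,0) blocked at (4,1)]
  BN@(1,3): attacks (3,4) (2,1) (3,2) (0,1)
  BR@(4,1): attacks (4,2) (4,3) (4,4) (4,0) (3,1) (2,1) (1,1) [ray(-1,0) blocked at (1,1)]
B attacks (1,4): no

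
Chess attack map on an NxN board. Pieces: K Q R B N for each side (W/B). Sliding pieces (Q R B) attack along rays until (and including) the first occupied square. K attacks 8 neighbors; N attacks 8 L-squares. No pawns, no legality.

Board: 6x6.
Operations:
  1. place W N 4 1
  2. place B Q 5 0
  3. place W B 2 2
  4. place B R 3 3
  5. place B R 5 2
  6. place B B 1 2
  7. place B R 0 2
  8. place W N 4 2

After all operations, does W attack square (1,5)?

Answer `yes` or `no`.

Answer: no

Derivation:
Op 1: place WN@(4,1)
Op 2: place BQ@(5,0)
Op 3: place WB@(2,2)
Op 4: place BR@(3,3)
Op 5: place BR@(5,2)
Op 6: place BB@(1,2)
Op 7: place BR@(0,2)
Op 8: place WN@(4,2)
Per-piece attacks for W:
  WB@(2,2): attacks (3,3) (3,1) (4,0) (1,3) (0,4) (1,1) (0,0) [ray(1,1) blocked at (3,3)]
  WN@(4,1): attacks (5,3) (3,3) (2,2) (2,0)
  WN@(4,2): attacks (5,4) (3,4) (2,3) (5,0) (3,0) (2,1)
W attacks (1,5): no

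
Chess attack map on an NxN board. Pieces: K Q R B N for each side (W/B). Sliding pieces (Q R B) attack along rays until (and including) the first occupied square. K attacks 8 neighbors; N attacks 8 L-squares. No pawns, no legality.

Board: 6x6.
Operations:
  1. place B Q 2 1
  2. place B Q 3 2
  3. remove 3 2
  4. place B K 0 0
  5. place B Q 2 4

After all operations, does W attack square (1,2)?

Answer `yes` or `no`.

Answer: no

Derivation:
Op 1: place BQ@(2,1)
Op 2: place BQ@(3,2)
Op 3: remove (3,2)
Op 4: place BK@(0,0)
Op 5: place BQ@(2,4)
Per-piece attacks for W:
W attacks (1,2): no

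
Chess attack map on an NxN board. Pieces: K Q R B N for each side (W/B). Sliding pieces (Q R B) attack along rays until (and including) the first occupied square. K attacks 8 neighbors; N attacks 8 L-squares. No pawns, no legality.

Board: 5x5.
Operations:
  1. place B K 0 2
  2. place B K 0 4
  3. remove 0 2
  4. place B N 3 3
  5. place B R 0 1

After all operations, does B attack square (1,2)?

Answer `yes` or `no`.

Answer: yes

Derivation:
Op 1: place BK@(0,2)
Op 2: place BK@(0,4)
Op 3: remove (0,2)
Op 4: place BN@(3,3)
Op 5: place BR@(0,1)
Per-piece attacks for B:
  BR@(0,1): attacks (0,2) (0,3) (0,4) (0,0) (1,1) (2,1) (3,1) (4,1) [ray(0,1) blocked at (0,4)]
  BK@(0,4): attacks (0,3) (1,4) (1,3)
  BN@(3,3): attacks (1,4) (4,1) (2,1) (1,2)
B attacks (1,2): yes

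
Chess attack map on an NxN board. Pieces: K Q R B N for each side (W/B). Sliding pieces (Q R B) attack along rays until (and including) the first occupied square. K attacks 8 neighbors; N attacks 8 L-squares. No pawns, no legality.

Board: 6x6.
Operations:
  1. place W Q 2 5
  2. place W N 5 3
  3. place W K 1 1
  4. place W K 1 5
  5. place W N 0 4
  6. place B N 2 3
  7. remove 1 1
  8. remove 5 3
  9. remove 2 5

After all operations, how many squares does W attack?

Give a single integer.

Answer: 7

Derivation:
Op 1: place WQ@(2,5)
Op 2: place WN@(5,3)
Op 3: place WK@(1,1)
Op 4: place WK@(1,5)
Op 5: place WN@(0,4)
Op 6: place BN@(2,3)
Op 7: remove (1,1)
Op 8: remove (5,3)
Op 9: remove (2,5)
Per-piece attacks for W:
  WN@(0,4): attacks (2,5) (1,2) (2,3)
  WK@(1,5): attacks (1,4) (2,5) (0,5) (2,4) (0,4)
Union (7 distinct): (0,4) (0,5) (1,2) (1,4) (2,3) (2,4) (2,5)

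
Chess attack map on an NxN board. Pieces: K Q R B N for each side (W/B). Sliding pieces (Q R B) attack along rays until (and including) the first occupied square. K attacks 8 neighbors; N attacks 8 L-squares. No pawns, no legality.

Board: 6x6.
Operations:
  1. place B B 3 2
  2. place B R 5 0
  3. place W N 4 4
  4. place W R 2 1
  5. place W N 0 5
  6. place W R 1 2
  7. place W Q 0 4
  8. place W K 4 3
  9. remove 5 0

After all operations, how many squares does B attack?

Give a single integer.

Op 1: place BB@(3,2)
Op 2: place BR@(5,0)
Op 3: place WN@(4,4)
Op 4: place WR@(2,1)
Op 5: place WN@(0,5)
Op 6: place WR@(1,2)
Op 7: place WQ@(0,4)
Op 8: place WK@(4,3)
Op 9: remove (5,0)
Per-piece attacks for B:
  BB@(3,2): attacks (4,3) (4,1) (5,0) (2,3) (1,4) (0,5) (2,1) [ray(1,1) blocked at (4,3); ray(-1,1) blocked at (0,5); ray(-1,-1) blocked at (2,1)]
Union (7 distinct): (0,5) (1,4) (2,1) (2,3) (4,1) (4,3) (5,0)

Answer: 7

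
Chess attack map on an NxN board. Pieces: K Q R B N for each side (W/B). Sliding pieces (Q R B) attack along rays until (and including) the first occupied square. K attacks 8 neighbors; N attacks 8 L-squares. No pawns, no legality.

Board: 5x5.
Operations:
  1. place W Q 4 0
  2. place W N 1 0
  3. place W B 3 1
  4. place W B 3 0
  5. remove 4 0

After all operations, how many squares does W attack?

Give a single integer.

Answer: 12

Derivation:
Op 1: place WQ@(4,0)
Op 2: place WN@(1,0)
Op 3: place WB@(3,1)
Op 4: place WB@(3,0)
Op 5: remove (4,0)
Per-piece attacks for W:
  WN@(1,0): attacks (2,2) (3,1) (0,2)
  WB@(3,0): attacks (4,1) (2,1) (1,2) (0,3)
  WB@(3,1): attacks (4,2) (4,0) (2,2) (1,3) (0,4) (2,0)
Union (12 distinct): (0,2) (0,3) (0,4) (1,2) (1,3) (2,0) (2,1) (2,2) (3,1) (4,0) (4,1) (4,2)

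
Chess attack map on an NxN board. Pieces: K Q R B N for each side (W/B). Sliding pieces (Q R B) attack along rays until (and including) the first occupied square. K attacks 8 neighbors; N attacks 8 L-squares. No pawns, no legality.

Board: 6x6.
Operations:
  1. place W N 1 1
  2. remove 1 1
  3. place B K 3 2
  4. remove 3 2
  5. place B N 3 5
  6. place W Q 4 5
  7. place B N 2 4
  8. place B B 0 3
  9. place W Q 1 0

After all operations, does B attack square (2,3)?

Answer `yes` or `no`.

Answer: yes

Derivation:
Op 1: place WN@(1,1)
Op 2: remove (1,1)
Op 3: place BK@(3,2)
Op 4: remove (3,2)
Op 5: place BN@(3,5)
Op 6: place WQ@(4,5)
Op 7: place BN@(2,4)
Op 8: place BB@(0,3)
Op 9: place WQ@(1,0)
Per-piece attacks for B:
  BB@(0,3): attacks (1,4) (2,5) (1,2) (2,1) (3,0)
  BN@(2,4): attacks (4,5) (0,5) (3,2) (4,3) (1,2) (0,3)
  BN@(3,5): attacks (4,3) (5,4) (2,3) (1,4)
B attacks (2,3): yes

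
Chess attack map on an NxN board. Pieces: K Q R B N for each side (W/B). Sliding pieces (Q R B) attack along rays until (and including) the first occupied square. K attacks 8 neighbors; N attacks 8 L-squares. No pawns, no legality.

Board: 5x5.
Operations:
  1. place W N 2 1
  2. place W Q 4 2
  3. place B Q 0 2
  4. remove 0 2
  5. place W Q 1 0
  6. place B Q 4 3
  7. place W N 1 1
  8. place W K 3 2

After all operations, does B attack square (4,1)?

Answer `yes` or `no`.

Answer: no

Derivation:
Op 1: place WN@(2,1)
Op 2: place WQ@(4,2)
Op 3: place BQ@(0,2)
Op 4: remove (0,2)
Op 5: place WQ@(1,0)
Op 6: place BQ@(4,3)
Op 7: place WN@(1,1)
Op 8: place WK@(3,2)
Per-piece attacks for B:
  BQ@(4,3): attacks (4,4) (4,2) (3,3) (2,3) (1,3) (0,3) (3,4) (3,2) [ray(0,-1) blocked at (4,2); ray(-1,-1) blocked at (3,2)]
B attacks (4,1): no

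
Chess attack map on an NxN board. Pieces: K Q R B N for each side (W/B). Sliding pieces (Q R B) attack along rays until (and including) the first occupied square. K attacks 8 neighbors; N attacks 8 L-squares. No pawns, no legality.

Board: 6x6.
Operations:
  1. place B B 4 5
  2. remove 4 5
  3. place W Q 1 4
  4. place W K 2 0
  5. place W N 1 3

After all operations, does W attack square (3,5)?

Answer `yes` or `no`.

Answer: no

Derivation:
Op 1: place BB@(4,5)
Op 2: remove (4,5)
Op 3: place WQ@(1,4)
Op 4: place WK@(2,0)
Op 5: place WN@(1,3)
Per-piece attacks for W:
  WN@(1,3): attacks (2,5) (3,4) (0,5) (2,1) (3,2) (0,1)
  WQ@(1,4): attacks (1,5) (1,3) (2,4) (3,4) (4,4) (5,4) (0,4) (2,5) (2,3) (3,2) (4,1) (5,0) (0,5) (0,3) [ray(0,-1) blocked at (1,3)]
  WK@(2,0): attacks (2,1) (3,0) (1,0) (3,1) (1,1)
W attacks (3,5): no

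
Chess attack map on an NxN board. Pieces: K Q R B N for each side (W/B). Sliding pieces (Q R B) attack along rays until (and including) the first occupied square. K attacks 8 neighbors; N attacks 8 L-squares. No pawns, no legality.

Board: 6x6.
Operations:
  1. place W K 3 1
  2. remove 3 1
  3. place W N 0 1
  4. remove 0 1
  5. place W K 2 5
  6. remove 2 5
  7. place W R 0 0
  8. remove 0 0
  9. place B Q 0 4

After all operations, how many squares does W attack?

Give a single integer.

Op 1: place WK@(3,1)
Op 2: remove (3,1)
Op 3: place WN@(0,1)
Op 4: remove (0,1)
Op 5: place WK@(2,5)
Op 6: remove (2,5)
Op 7: place WR@(0,0)
Op 8: remove (0,0)
Op 9: place BQ@(0,4)
Per-piece attacks for W:
Union (0 distinct): (none)

Answer: 0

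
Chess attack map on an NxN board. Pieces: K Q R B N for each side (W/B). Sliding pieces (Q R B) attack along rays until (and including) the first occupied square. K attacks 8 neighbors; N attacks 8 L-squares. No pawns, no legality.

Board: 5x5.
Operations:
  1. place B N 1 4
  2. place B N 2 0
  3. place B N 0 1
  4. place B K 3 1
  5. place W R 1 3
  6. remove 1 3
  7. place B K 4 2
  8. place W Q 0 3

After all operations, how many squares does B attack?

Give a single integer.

Op 1: place BN@(1,4)
Op 2: place BN@(2,0)
Op 3: place BN@(0,1)
Op 4: place BK@(3,1)
Op 5: place WR@(1,3)
Op 6: remove (1,3)
Op 7: place BK@(4,2)
Op 8: place WQ@(0,3)
Per-piece attacks for B:
  BN@(0,1): attacks (1,3) (2,2) (2,0)
  BN@(1,4): attacks (2,2) (3,3) (0,2)
  BN@(2,0): attacks (3,2) (4,1) (1,2) (0,1)
  BK@(3,1): attacks (3,2) (3,0) (4,1) (2,1) (4,2) (4,0) (2,2) (2,0)
  BK@(4,2): attacks (4,3) (4,1) (3,2) (3,3) (3,1)
Union (15 distinct): (0,1) (0,2) (1,2) (1,3) (2,0) (2,1) (2,2) (3,0) (3,1) (3,2) (3,3) (4,0) (4,1) (4,2) (4,3)

Answer: 15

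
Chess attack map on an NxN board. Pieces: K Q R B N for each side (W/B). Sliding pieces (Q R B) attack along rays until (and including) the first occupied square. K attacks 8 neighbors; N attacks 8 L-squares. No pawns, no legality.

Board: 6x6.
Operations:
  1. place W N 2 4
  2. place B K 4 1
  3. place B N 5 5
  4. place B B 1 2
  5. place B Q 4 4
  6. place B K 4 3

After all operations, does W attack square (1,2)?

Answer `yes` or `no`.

Answer: yes

Derivation:
Op 1: place WN@(2,4)
Op 2: place BK@(4,1)
Op 3: place BN@(5,5)
Op 4: place BB@(1,2)
Op 5: place BQ@(4,4)
Op 6: place BK@(4,3)
Per-piece attacks for W:
  WN@(2,4): attacks (4,5) (0,5) (3,2) (4,3) (1,2) (0,3)
W attacks (1,2): yes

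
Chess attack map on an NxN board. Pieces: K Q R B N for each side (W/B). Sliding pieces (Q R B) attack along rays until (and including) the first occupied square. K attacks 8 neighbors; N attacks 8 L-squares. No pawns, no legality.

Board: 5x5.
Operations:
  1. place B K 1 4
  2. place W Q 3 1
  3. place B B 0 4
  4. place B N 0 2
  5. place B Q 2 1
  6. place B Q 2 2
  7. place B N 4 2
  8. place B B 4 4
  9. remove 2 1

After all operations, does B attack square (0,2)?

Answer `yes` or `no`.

Answer: yes

Derivation:
Op 1: place BK@(1,4)
Op 2: place WQ@(3,1)
Op 3: place BB@(0,4)
Op 4: place BN@(0,2)
Op 5: place BQ@(2,1)
Op 6: place BQ@(2,2)
Op 7: place BN@(4,2)
Op 8: place BB@(4,4)
Op 9: remove (2,1)
Per-piece attacks for B:
  BN@(0,2): attacks (1,4) (2,3) (1,0) (2,1)
  BB@(0,4): attacks (1,3) (2,2) [ray(1,-1) blocked at (2,2)]
  BK@(1,4): attacks (1,3) (2,4) (0,4) (2,3) (0,3)
  BQ@(2,2): attacks (2,3) (2,4) (2,1) (2,0) (3,2) (4,2) (1,2) (0,2) (3,3) (4,4) (3,1) (1,3) (0,4) (1,1) (0,0) [ray(1,0) blocked at (4,2); ray(-1,0) blocked at (0,2); ray(1,1) blocked at (4,4); ray(1,-1) blocked at (3,1); ray(-1,1) blocked at (0,4)]
  BN@(4,2): attacks (3,4) (2,3) (3,0) (2,1)
  BB@(4,4): attacks (3,3) (2,2) [ray(-1,-1) blocked at (2,2)]
B attacks (0,2): yes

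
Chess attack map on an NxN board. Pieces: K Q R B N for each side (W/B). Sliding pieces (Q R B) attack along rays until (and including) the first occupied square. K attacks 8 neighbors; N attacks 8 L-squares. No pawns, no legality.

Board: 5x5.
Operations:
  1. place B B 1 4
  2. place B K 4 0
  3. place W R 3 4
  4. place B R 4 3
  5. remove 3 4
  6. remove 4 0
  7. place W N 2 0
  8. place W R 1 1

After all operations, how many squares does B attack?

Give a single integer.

Op 1: place BB@(1,4)
Op 2: place BK@(4,0)
Op 3: place WR@(3,4)
Op 4: place BR@(4,3)
Op 5: remove (3,4)
Op 6: remove (4,0)
Op 7: place WN@(2,0)
Op 8: place WR@(1,1)
Per-piece attacks for B:
  BB@(1,4): attacks (2,3) (3,2) (4,1) (0,3)
  BR@(4,3): attacks (4,4) (4,2) (4,1) (4,0) (3,3) (2,3) (1,3) (0,3)
Union (9 distinct): (0,3) (1,3) (2,3) (3,2) (3,3) (4,0) (4,1) (4,2) (4,4)

Answer: 9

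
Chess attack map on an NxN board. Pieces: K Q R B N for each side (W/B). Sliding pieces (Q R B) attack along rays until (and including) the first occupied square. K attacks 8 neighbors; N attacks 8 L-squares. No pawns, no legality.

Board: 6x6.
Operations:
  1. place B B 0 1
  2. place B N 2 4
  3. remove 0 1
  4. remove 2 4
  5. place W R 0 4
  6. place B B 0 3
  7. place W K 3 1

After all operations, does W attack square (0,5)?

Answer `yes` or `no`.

Answer: yes

Derivation:
Op 1: place BB@(0,1)
Op 2: place BN@(2,4)
Op 3: remove (0,1)
Op 4: remove (2,4)
Op 5: place WR@(0,4)
Op 6: place BB@(0,3)
Op 7: place WK@(3,1)
Per-piece attacks for W:
  WR@(0,4): attacks (0,5) (0,3) (1,4) (2,4) (3,4) (4,4) (5,4) [ray(0,-1) blocked at (0,3)]
  WK@(3,1): attacks (3,2) (3,0) (4,1) (2,1) (4,2) (4,0) (2,2) (2,0)
W attacks (0,5): yes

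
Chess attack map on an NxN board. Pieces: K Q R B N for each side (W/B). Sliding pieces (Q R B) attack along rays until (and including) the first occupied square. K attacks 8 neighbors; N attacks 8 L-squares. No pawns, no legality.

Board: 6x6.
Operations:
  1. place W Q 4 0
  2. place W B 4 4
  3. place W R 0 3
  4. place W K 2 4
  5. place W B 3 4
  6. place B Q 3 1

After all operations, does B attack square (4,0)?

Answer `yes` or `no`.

Answer: yes

Derivation:
Op 1: place WQ@(4,0)
Op 2: place WB@(4,4)
Op 3: place WR@(0,3)
Op 4: place WK@(2,4)
Op 5: place WB@(3,4)
Op 6: place BQ@(3,1)
Per-piece attacks for B:
  BQ@(3,1): attacks (3,2) (3,3) (3,4) (3,0) (4,1) (5,1) (2,1) (1,1) (0,1) (4,2) (5,3) (4,0) (2,2) (1,3) (0,4) (2,0) [ray(0,1) blocked at (3,4); ray(1,-1) blocked at (4,0)]
B attacks (4,0): yes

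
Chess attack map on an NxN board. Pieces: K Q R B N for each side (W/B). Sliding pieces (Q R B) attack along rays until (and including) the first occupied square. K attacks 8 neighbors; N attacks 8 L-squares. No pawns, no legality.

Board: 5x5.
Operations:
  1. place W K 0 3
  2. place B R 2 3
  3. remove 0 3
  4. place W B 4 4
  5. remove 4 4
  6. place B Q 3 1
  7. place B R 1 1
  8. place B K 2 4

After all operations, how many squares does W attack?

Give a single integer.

Answer: 0

Derivation:
Op 1: place WK@(0,3)
Op 2: place BR@(2,3)
Op 3: remove (0,3)
Op 4: place WB@(4,4)
Op 5: remove (4,4)
Op 6: place BQ@(3,1)
Op 7: place BR@(1,1)
Op 8: place BK@(2,4)
Per-piece attacks for W:
Union (0 distinct): (none)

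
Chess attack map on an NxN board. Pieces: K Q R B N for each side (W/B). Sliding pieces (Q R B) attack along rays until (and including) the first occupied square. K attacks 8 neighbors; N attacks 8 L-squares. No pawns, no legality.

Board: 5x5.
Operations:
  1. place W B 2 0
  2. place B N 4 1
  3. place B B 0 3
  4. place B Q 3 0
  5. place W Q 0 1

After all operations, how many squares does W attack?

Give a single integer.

Answer: 12

Derivation:
Op 1: place WB@(2,0)
Op 2: place BN@(4,1)
Op 3: place BB@(0,3)
Op 4: place BQ@(3,0)
Op 5: place WQ@(0,1)
Per-piece attacks for W:
  WQ@(0,1): attacks (0,2) (0,3) (0,0) (1,1) (2,1) (3,1) (4,1) (1,2) (2,3) (3,4) (1,0) [ray(0,1) blocked at (0,3); ray(1,0) blocked at (4,1)]
  WB@(2,0): attacks (3,1) (4,2) (1,1) (0,2)
Union (12 distinct): (0,0) (0,2) (0,3) (1,0) (1,1) (1,2) (2,1) (2,3) (3,1) (3,4) (4,1) (4,2)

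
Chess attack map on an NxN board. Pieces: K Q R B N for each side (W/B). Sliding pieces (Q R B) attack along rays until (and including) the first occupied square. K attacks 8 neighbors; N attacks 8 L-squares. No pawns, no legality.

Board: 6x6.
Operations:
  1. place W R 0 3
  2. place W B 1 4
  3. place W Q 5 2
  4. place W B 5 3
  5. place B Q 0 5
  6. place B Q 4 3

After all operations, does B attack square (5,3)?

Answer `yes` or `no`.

Op 1: place WR@(0,3)
Op 2: place WB@(1,4)
Op 3: place WQ@(5,2)
Op 4: place WB@(5,3)
Op 5: place BQ@(0,5)
Op 6: place BQ@(4,3)
Per-piece attacks for B:
  BQ@(0,5): attacks (0,4) (0,3) (1,5) (2,5) (3,5) (4,5) (5,5) (1,4) [ray(0,-1) blocked at (0,3); ray(1,-1) blocked at (1,4)]
  BQ@(4,3): attacks (4,4) (4,5) (4,2) (4,1) (4,0) (5,3) (3,3) (2,3) (1,3) (0,3) (5,4) (5,2) (3,4) (2,5) (3,2) (2,1) (1,0) [ray(1,0) blocked at (5,3); ray(-1,0) blocked at (0,3); ray(1,-1) blocked at (5,2)]
B attacks (5,3): yes

Answer: yes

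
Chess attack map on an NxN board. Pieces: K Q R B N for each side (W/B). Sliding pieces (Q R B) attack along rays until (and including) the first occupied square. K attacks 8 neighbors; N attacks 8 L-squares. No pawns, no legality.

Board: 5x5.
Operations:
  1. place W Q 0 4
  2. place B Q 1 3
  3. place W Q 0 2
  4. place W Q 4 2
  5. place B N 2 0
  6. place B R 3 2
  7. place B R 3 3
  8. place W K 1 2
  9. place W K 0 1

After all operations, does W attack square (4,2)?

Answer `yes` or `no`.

Op 1: place WQ@(0,4)
Op 2: place BQ@(1,3)
Op 3: place WQ@(0,2)
Op 4: place WQ@(4,2)
Op 5: place BN@(2,0)
Op 6: place BR@(3,2)
Op 7: place BR@(3,3)
Op 8: place WK@(1,2)
Op 9: place WK@(0,1)
Per-piece attacks for W:
  WK@(0,1): attacks (0,2) (0,0) (1,1) (1,2) (1,0)
  WQ@(0,2): attacks (0,3) (0,4) (0,1) (1,2) (1,3) (1,1) (2,0) [ray(0,1) blocked at (0,4); ray(0,-1) blocked at (0,1); ray(1,0) blocked at (1,2); ray(1,1) blocked at (1,3); ray(1,-1) blocked at (2,0)]
  WQ@(0,4): attacks (0,3) (0,2) (1,4) (2,4) (3,4) (4,4) (1,3) [ray(0,-1) blocked at (0,2); ray(1,-1) blocked at (1,3)]
  WK@(1,2): attacks (1,3) (1,1) (2,2) (0,2) (2,3) (2,1) (0,3) (0,1)
  WQ@(4,2): attacks (4,3) (4,4) (4,1) (4,0) (3,2) (3,3) (3,1) (2,0) [ray(-1,0) blocked at (3,2); ray(-1,1) blocked at (3,3); ray(-1,-1) blocked at (2,0)]
W attacks (4,2): no

Answer: no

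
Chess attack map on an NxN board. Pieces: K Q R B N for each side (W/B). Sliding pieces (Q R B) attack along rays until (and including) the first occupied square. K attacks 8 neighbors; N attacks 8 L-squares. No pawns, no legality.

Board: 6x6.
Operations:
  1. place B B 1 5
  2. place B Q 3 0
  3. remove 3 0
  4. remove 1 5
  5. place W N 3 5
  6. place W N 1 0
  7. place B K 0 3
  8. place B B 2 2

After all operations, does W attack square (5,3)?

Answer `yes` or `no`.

Answer: no

Derivation:
Op 1: place BB@(1,5)
Op 2: place BQ@(3,0)
Op 3: remove (3,0)
Op 4: remove (1,5)
Op 5: place WN@(3,5)
Op 6: place WN@(1,0)
Op 7: place BK@(0,3)
Op 8: place BB@(2,2)
Per-piece attacks for W:
  WN@(1,0): attacks (2,2) (3,1) (0,2)
  WN@(3,5): attacks (4,3) (5,4) (2,3) (1,4)
W attacks (5,3): no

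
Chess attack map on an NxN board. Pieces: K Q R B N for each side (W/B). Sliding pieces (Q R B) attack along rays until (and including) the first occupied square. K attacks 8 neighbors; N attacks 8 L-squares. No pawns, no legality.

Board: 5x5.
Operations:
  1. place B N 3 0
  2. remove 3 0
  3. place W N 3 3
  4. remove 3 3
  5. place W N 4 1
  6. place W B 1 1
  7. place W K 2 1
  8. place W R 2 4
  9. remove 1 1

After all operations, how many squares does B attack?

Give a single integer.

Answer: 0

Derivation:
Op 1: place BN@(3,0)
Op 2: remove (3,0)
Op 3: place WN@(3,3)
Op 4: remove (3,3)
Op 5: place WN@(4,1)
Op 6: place WB@(1,1)
Op 7: place WK@(2,1)
Op 8: place WR@(2,4)
Op 9: remove (1,1)
Per-piece attacks for B:
Union (0 distinct): (none)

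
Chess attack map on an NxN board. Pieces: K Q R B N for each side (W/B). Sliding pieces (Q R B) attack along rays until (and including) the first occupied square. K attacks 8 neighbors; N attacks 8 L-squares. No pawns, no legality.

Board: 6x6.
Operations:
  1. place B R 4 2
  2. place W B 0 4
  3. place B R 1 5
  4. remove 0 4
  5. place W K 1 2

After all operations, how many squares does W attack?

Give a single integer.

Op 1: place BR@(4,2)
Op 2: place WB@(0,4)
Op 3: place BR@(1,5)
Op 4: remove (0,4)
Op 5: place WK@(1,2)
Per-piece attacks for W:
  WK@(1,2): attacks (1,3) (1,1) (2,2) (0,2) (2,3) (2,1) (0,3) (0,1)
Union (8 distinct): (0,1) (0,2) (0,3) (1,1) (1,3) (2,1) (2,2) (2,3)

Answer: 8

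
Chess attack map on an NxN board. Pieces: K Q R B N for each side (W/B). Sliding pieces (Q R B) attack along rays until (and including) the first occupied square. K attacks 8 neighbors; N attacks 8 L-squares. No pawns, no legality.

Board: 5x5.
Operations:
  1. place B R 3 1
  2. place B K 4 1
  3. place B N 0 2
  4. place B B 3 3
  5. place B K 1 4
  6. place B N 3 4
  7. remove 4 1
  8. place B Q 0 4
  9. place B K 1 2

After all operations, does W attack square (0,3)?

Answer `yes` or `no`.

Op 1: place BR@(3,1)
Op 2: place BK@(4,1)
Op 3: place BN@(0,2)
Op 4: place BB@(3,3)
Op 5: place BK@(1,4)
Op 6: place BN@(3,4)
Op 7: remove (4,1)
Op 8: place BQ@(0,4)
Op 9: place BK@(1,2)
Per-piece attacks for W:
W attacks (0,3): no

Answer: no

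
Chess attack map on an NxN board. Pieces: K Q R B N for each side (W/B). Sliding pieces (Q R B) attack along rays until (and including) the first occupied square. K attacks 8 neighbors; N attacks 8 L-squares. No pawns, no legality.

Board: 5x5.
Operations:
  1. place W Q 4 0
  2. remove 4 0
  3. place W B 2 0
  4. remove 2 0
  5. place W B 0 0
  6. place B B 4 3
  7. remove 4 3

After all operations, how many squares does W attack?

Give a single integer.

Answer: 4

Derivation:
Op 1: place WQ@(4,0)
Op 2: remove (4,0)
Op 3: place WB@(2,0)
Op 4: remove (2,0)
Op 5: place WB@(0,0)
Op 6: place BB@(4,3)
Op 7: remove (4,3)
Per-piece attacks for W:
  WB@(0,0): attacks (1,1) (2,2) (3,3) (4,4)
Union (4 distinct): (1,1) (2,2) (3,3) (4,4)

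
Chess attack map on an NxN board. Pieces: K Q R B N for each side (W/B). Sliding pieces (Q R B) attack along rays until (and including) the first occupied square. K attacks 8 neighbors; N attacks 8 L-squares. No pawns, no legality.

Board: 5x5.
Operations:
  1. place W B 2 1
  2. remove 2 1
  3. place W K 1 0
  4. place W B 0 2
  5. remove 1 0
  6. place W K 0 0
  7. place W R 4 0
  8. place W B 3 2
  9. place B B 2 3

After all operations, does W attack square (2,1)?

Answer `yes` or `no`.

Answer: yes

Derivation:
Op 1: place WB@(2,1)
Op 2: remove (2,1)
Op 3: place WK@(1,0)
Op 4: place WB@(0,2)
Op 5: remove (1,0)
Op 6: place WK@(0,0)
Op 7: place WR@(4,0)
Op 8: place WB@(3,2)
Op 9: place BB@(2,3)
Per-piece attacks for W:
  WK@(0,0): attacks (0,1) (1,0) (1,1)
  WB@(0,2): attacks (1,3) (2,4) (1,1) (2,0)
  WB@(3,2): attacks (4,3) (4,1) (2,3) (2,1) (1,0) [ray(-1,1) blocked at (2,3)]
  WR@(4,0): attacks (4,1) (4,2) (4,3) (4,4) (3,0) (2,0) (1,0) (0,0) [ray(-1,0) blocked at (0,0)]
W attacks (2,1): yes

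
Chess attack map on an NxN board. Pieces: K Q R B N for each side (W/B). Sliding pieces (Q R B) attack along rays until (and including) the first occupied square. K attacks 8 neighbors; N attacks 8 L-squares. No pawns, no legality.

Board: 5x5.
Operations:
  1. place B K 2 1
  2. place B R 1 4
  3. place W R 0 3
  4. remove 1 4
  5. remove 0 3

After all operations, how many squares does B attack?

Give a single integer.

Op 1: place BK@(2,1)
Op 2: place BR@(1,4)
Op 3: place WR@(0,3)
Op 4: remove (1,4)
Op 5: remove (0,3)
Per-piece attacks for B:
  BK@(2,1): attacks (2,2) (2,0) (3,1) (1,1) (3,2) (3,0) (1,2) (1,0)
Union (8 distinct): (1,0) (1,1) (1,2) (2,0) (2,2) (3,0) (3,1) (3,2)

Answer: 8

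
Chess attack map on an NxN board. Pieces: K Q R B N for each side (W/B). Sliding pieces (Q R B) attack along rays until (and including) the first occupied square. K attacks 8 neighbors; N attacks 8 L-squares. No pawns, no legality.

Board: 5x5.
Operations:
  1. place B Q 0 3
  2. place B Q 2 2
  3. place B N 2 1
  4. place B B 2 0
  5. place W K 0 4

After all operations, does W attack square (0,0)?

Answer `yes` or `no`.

Op 1: place BQ@(0,3)
Op 2: place BQ@(2,2)
Op 3: place BN@(2,1)
Op 4: place BB@(2,0)
Op 5: place WK@(0,4)
Per-piece attacks for W:
  WK@(0,4): attacks (0,3) (1,4) (1,3)
W attacks (0,0): no

Answer: no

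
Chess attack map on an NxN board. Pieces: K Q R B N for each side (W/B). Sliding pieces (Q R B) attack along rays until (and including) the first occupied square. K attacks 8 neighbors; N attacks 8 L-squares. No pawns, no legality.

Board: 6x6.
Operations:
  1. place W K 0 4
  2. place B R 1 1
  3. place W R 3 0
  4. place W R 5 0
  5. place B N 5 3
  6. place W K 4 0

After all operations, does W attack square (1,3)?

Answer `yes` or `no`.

Answer: yes

Derivation:
Op 1: place WK@(0,4)
Op 2: place BR@(1,1)
Op 3: place WR@(3,0)
Op 4: place WR@(5,0)
Op 5: place BN@(5,3)
Op 6: place WK@(4,0)
Per-piece attacks for W:
  WK@(0,4): attacks (0,5) (0,3) (1,4) (1,5) (1,3)
  WR@(3,0): attacks (3,1) (3,2) (3,3) (3,4) (3,5) (4,0) (2,0) (1,0) (0,0) [ray(1,0) blocked at (4,0)]
  WK@(4,0): attacks (4,1) (5,0) (3,0) (5,1) (3,1)
  WR@(5,0): attacks (5,1) (5,2) (5,3) (4,0) [ray(0,1) blocked at (5,3); ray(-1,0) blocked at (4,0)]
W attacks (1,3): yes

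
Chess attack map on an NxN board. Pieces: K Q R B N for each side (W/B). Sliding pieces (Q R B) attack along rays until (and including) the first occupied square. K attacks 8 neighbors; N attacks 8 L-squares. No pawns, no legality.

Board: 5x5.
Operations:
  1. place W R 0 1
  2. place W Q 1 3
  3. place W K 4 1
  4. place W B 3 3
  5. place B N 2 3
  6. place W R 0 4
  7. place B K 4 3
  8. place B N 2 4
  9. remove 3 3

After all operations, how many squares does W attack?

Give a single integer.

Answer: 19

Derivation:
Op 1: place WR@(0,1)
Op 2: place WQ@(1,3)
Op 3: place WK@(4,1)
Op 4: place WB@(3,3)
Op 5: place BN@(2,3)
Op 6: place WR@(0,4)
Op 7: place BK@(4,3)
Op 8: place BN@(2,4)
Op 9: remove (3,3)
Per-piece attacks for W:
  WR@(0,1): attacks (0,2) (0,3) (0,4) (0,0) (1,1) (2,1) (3,1) (4,1) [ray(0,1) blocked at (0,4); ray(1,0) blocked at (4,1)]
  WR@(0,4): attacks (0,3) (0,2) (0,1) (1,4) (2,4) [ray(0,-1) blocked at (0,1); ray(1,0) blocked at (2,4)]
  WQ@(1,3): attacks (1,4) (1,2) (1,1) (1,0) (2,3) (0,3) (2,4) (2,2) (3,1) (4,0) (0,4) (0,2) [ray(1,0) blocked at (2,3); ray(1,1) blocked at (2,4); ray(-1,1) blocked at (0,4)]
  WK@(4,1): attacks (4,2) (4,0) (3,1) (3,2) (3,0)
Union (19 distinct): (0,0) (0,1) (0,2) (0,3) (0,4) (1,0) (1,1) (1,2) (1,4) (2,1) (2,2) (2,3) (2,4) (3,0) (3,1) (3,2) (4,0) (4,1) (4,2)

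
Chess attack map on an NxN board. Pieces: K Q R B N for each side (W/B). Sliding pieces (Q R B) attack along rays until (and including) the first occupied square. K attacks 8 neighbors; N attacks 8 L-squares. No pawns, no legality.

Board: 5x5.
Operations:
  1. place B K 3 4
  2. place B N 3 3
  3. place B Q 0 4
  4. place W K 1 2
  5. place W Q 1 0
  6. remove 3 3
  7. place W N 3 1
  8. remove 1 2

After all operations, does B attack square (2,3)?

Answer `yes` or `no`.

Answer: yes

Derivation:
Op 1: place BK@(3,4)
Op 2: place BN@(3,3)
Op 3: place BQ@(0,4)
Op 4: place WK@(1,2)
Op 5: place WQ@(1,0)
Op 6: remove (3,3)
Op 7: place WN@(3,1)
Op 8: remove (1,2)
Per-piece attacks for B:
  BQ@(0,4): attacks (0,3) (0,2) (0,1) (0,0) (1,4) (2,4) (3,4) (1,3) (2,2) (3,1) [ray(1,0) blocked at (3,4); ray(1,-1) blocked at (3,1)]
  BK@(3,4): attacks (3,3) (4,4) (2,4) (4,3) (2,3)
B attacks (2,3): yes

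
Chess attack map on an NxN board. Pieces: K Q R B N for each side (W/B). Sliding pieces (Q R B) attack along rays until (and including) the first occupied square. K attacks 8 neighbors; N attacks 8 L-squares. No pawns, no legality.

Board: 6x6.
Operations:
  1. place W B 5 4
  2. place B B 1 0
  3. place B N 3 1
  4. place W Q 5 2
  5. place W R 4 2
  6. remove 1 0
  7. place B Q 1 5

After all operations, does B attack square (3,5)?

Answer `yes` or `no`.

Op 1: place WB@(5,4)
Op 2: place BB@(1,0)
Op 3: place BN@(3,1)
Op 4: place WQ@(5,2)
Op 5: place WR@(4,2)
Op 6: remove (1,0)
Op 7: place BQ@(1,5)
Per-piece attacks for B:
  BQ@(1,5): attacks (1,4) (1,3) (1,2) (1,1) (1,0) (2,5) (3,5) (4,5) (5,5) (0,5) (2,4) (3,3) (4,2) (0,4) [ray(1,-1) blocked at (4,2)]
  BN@(3,1): attacks (4,3) (5,2) (2,3) (1,2) (5,0) (1,0)
B attacks (3,5): yes

Answer: yes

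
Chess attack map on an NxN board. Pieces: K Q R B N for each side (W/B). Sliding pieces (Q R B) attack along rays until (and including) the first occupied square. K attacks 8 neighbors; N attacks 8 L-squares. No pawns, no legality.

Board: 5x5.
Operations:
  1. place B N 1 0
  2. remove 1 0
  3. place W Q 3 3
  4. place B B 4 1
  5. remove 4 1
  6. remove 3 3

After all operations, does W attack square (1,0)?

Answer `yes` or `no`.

Op 1: place BN@(1,0)
Op 2: remove (1,0)
Op 3: place WQ@(3,3)
Op 4: place BB@(4,1)
Op 5: remove (4,1)
Op 6: remove (3,3)
Per-piece attacks for W:
W attacks (1,0): no

Answer: no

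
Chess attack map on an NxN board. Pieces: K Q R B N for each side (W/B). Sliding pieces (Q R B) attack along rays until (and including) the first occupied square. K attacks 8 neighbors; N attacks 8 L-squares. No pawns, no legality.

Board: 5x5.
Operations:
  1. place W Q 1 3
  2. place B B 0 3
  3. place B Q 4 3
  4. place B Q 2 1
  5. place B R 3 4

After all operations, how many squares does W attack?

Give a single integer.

Op 1: place WQ@(1,3)
Op 2: place BB@(0,3)
Op 3: place BQ@(4,3)
Op 4: place BQ@(2,1)
Op 5: place BR@(3,4)
Per-piece attacks for W:
  WQ@(1,3): attacks (1,4) (1,2) (1,1) (1,0) (2,3) (3,3) (4,3) (0,3) (2,4) (2,2) (3,1) (4,0) (0,4) (0,2) [ray(1,0) blocked at (4,3); ray(-1,0) blocked at (0,3)]
Union (14 distinct): (0,2) (0,3) (0,4) (1,0) (1,1) (1,2) (1,4) (2,2) (2,3) (2,4) (3,1) (3,3) (4,0) (4,3)

Answer: 14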